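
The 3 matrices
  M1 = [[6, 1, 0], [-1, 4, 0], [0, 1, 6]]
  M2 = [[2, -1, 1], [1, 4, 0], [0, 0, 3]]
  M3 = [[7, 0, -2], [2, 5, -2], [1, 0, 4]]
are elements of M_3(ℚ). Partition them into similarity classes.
Characteristic polynomials: χ_{M1} = (x - 6)(x - 5)^2, χ_{M2} = (x - 3)^3, χ_{M3} = (x - 6)(x - 5)^2.

{M1}: invariant factors (x - 6)(x - 5)^2.

{M2}: invariant factors (x - 3)^3.

{M3}: invariant factors x - 5, (x - 6)(x - 5).

Matrices are similar if and only if their invariant-factor lists agree; the partition into similarity classes is {M1}, {M2}, {M3}.

3 classes: {M1}, {M2}, {M3}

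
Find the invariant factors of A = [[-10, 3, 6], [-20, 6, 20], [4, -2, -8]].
x + 4, (x + 4)^2

The Jordan structure of A has elementary divisors (x + 4)^2, (x + 4). Arranging the block sizes at each eigenvalue in decreasing order and taking row products gives the invariant factors.

Invariant factors (smallest first, each dividing the next): x + 4, (x + 4)^2.

Check: the last factor (x + 4)^2 is the minimal polynomial, and the product (x + 4)^3 is the characteristic polynomial.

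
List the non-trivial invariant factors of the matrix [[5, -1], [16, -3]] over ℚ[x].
(x - 1)^2

The Jordan structure of A has elementary divisors (x - 1)^2. Arranging the block sizes at each eigenvalue in decreasing order and taking row products gives the invariant factors.

Invariant factors (smallest first, each dividing the next): (x - 1)^2.

Check: the last factor (x - 1)^2 is the minimal polynomial, and the product (x - 1)^2 is the characteristic polynomial.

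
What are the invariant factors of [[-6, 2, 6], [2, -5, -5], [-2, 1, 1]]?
The Jordan structure of A has elementary divisors (x + 4)^2, (x + 2). Arranging the block sizes at each eigenvalue in decreasing order and taking row products gives the invariant factors.

Invariant factors (smallest first, each dividing the next): (x + 2)(x + 4)^2.

Check: the last factor (x + 2)(x + 4)^2 is the minimal polynomial, and the product (x + 2)(x + 4)^2 is the characteristic polynomial.

(x + 2)(x + 4)^2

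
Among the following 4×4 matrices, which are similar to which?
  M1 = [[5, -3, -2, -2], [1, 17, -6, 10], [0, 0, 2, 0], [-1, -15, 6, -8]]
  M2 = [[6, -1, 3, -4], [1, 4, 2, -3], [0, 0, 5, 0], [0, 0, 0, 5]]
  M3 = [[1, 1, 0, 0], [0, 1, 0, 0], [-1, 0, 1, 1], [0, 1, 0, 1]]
Characteristic polynomials: χ_{M1} = (x - 6)^2(x - 2)^2, χ_{M2} = (x - 5)^4, χ_{M3} = (x - 1)^4.

{M1}: invariant factors x - 2, (x - 6)^2(x - 2).

{M2}: invariant factors x - 5, (x - 5)^3.

{M3}: invariant factors (x - 1)^2, (x - 1)^2.

Matrices are similar if and only if their invariant-factor lists agree; the partition into similarity classes is {M1}, {M2}, {M3}.

3 classes: {M1}, {M2}, {M3}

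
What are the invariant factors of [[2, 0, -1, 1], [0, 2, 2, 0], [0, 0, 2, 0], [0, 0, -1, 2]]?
x - 2, (x - 2)^3

The Jordan structure of A has elementary divisors (x - 2)^3, (x - 2). Arranging the block sizes at each eigenvalue in decreasing order and taking row products gives the invariant factors.

Invariant factors (smallest first, each dividing the next): x - 2, (x - 2)^3.

Check: the last factor (x - 2)^3 is the minimal polynomial, and the product (x - 2)^4 is the characteristic polynomial.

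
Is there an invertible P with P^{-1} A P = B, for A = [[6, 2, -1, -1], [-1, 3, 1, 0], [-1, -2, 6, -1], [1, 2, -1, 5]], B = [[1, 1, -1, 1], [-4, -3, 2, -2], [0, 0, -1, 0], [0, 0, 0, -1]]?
No.

trace(A) = 20 but trace(B) = -4. The trace is a similarity invariant, so A and B are not similar.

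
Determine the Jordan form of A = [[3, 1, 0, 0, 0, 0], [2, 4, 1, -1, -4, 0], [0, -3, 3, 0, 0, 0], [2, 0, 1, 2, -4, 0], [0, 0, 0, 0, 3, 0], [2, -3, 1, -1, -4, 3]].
J = [[3, 1, 0, 0, 0, 0], [0, 3, 1, 0, 0, 0], [0, 0, 3, 0, 0, 0], [0, 0, 0, 3, 0, 0], [0, 0, 0, 0, 3, 0], [0, 0, 0, 0, 0, 3]]

The characteristic polynomial is det(xI - A) = (x - 3)^6, so the eigenvalues are 3 (algebraic multiplicity 6).

For λ = 3: rank(A - 3I) = 2, rank((A - 3I)^2) = 1, rank((A - 3I)^3) = 0. The eigenspace has dimension 6 - 2 = 4, so there are 4 Jordan blocks; the rank sequence gives block sizes [3, 1, 1, 1].

Assembling the blocks gives the Jordan form J above.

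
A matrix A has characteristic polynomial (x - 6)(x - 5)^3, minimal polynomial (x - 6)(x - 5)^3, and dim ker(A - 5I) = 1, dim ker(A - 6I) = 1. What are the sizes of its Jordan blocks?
Jordan blocks: (5, 3), (6, 1)

λ = 5: algebraic multiplicity 3 (exponent in χ_A), largest block size 3 (exponent in m_A), 1 block (geometric multiplicity). This forces block sizes [3].
λ = 6: algebraic multiplicity 1 (exponent in χ_A), largest block size 1 (exponent in m_A), 1 block (geometric multiplicity). This forces block sizes [1].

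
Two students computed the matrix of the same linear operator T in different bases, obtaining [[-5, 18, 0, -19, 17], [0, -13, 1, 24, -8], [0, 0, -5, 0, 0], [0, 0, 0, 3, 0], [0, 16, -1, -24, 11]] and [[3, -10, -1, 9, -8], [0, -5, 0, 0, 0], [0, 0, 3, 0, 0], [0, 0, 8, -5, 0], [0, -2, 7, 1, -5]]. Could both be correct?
Both have characteristic polynomial (x - 3)^2(x + 5)^3, but the minimal polynomial of A is (x - 3)(x + 5)^3 while the minimal polynomial of B is (x - 3)(x + 5)^2. The minimal polynomial is a similarity invariant, so A and B are not similar.

No.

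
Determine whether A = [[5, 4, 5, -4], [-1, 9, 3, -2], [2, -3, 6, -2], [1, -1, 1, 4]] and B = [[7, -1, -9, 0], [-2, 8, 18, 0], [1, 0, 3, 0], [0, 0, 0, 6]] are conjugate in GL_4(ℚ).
Two matrices over a field are similar if and only if they have the same invariant factors.

Both A and B have characteristic polynomial (x - 6)^4 and minimal polynomial (x - 6)^3. Computing further, both have invariant factors x - 6, (x - 6)^3. Hence A and B are similar.

Yes.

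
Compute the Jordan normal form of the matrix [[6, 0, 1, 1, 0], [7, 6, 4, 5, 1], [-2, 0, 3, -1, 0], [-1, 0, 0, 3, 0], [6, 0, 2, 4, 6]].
The characteristic polynomial is det(xI - A) = (x - 6)^2(x - 4)^3, so the eigenvalues are 4 (algebraic multiplicity 3), 6 (algebraic multiplicity 2).

For λ = 4: rank(A - 4I) = 4, rank((A - 4I)^2) = 3, rank((A - 4I)^3) = 2. The eigenspace has dimension 5 - 4 = 1, so there is 1 Jordan block; the rank sequence gives block sizes [3].

For λ = 6: rank(A - 6I) = 4, rank((A - 6I)^2) = 3. The eigenspace has dimension 5 - 4 = 1, so there is 1 Jordan block; the rank sequence gives block sizes [2].

Assembling the blocks gives the Jordan form J above.

J = [[4, 1, 0, 0, 0], [0, 4, 1, 0, 0], [0, 0, 4, 0, 0], [0, 0, 0, 6, 1], [0, 0, 0, 0, 6]]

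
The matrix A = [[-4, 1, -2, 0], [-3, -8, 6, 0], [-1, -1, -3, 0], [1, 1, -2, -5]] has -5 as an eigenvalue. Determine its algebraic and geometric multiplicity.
The characteristic polynomial is (x + 5)^4, so the factor x + 5 appears with exponent 4: the algebraic multiplicity is 4.

rank(A + 5I) = 1, so the eigenspace has dimension 4 - 1 = 3: the geometric multiplicity is 3.

Since 3 < 4, A is not diagonalizable.

algebraic multiplicity 4, geometric multiplicity 3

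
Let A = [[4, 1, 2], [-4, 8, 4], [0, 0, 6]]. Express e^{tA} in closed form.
e^{tA} = [[(1 - 2*t)*e^{6*t}, t*e^{6*t}, 2*t*e^{6*t}], [-4*t*e^{6*t}, (2*t + 1)*e^{6*t}, 4*t*e^{6*t}], [0, 0, e^{6*t}]]

A has Jordan form J = [[6, 1, 0], [0, 6, 0], [0, 0, 6]] with A = PJP^{-1}, so e^{tA} = P e^{tJ} P^{-1}.

For a Jordan block J_k(λ), e^{tJ_k(λ)} = e^{λt} · (I + tN + t^2 N^2/2! + ... + t^{k-1} N^{k-1}/(k-1)!) where N is the nilpotent superdiagonal part.

Assembling the blocks and conjugating back gives the entries of e^{tA} as shown above.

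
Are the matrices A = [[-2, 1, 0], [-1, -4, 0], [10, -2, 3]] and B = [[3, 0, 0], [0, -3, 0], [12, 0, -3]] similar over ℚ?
No.

Both have characteristic polynomial (x - 3)(x + 3)^2, but the minimal polynomial of A is (x - 3)(x + 3)^2 while the minimal polynomial of B is (x - 3)(x + 3). The minimal polynomial is a similarity invariant, so A and B are not similar.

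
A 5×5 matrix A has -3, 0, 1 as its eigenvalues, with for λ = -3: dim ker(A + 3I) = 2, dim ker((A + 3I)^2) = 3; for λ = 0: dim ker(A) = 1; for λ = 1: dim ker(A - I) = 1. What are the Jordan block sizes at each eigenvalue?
λ = -3: successive nullity increments [2, 1] count blocks of size ≥ k; block sizes are [2, 1].
λ = 0: successive nullity increments [1] count blocks of size ≥ k; block sizes are [1].
λ = 1: successive nullity increments [1] count blocks of size ≥ k; block sizes are [1].

Jordan blocks: (-3, 2), (-3, 1), (0, 1), (1, 1)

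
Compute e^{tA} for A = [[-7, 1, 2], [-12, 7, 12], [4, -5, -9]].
e^{tA} = [[(1 - 2*t)*e^{-5*t}, t*e^{-5*t}, 2*t*e^{-5*t}], [-2*e^{t} + 2*e^{-5*t}, 2*e^{t} - e^{-5*t}, 2*e^{t} - 2*e^{-5*t}], [(-2*t + e^{6*t} - 1)*e^{-5*t}, (t - e^{6*t} + 1)*e^{-5*t}, (2*t - e^{6*t} + 2)*e^{-5*t}]]

A has Jordan form J = [[-5, 1, 0], [0, -5, 0], [0, 0, 1]] with A = PJP^{-1}, so e^{tA} = P e^{tJ} P^{-1}.

For a Jordan block J_k(λ), e^{tJ_k(λ)} = e^{λt} · (I + tN + t^2 N^2/2! + ... + t^{k-1} N^{k-1}/(k-1)!) where N is the nilpotent superdiagonal part.

Assembling the blocks and conjugating back gives the entries of e^{tA} as shown above.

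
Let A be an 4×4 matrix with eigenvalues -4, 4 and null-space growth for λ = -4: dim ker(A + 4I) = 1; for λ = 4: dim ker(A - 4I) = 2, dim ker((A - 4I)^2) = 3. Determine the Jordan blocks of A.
λ = -4: successive nullity increments [1] count blocks of size ≥ k; block sizes are [1].
λ = 4: successive nullity increments [2, 1] count blocks of size ≥ k; block sizes are [2, 1].

Jordan blocks: (-4, 1), (4, 2), (4, 1)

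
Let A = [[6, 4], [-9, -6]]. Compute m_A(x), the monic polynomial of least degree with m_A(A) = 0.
The characteristic polynomial factors as x^2. The minimal polynomial is ∏(x - λ)^{k_λ} where k_λ is the size of the largest Jordan block at λ.

For λ = 0: rank(A) = 1, and the largest Jordan block has size 2 (the smallest k with rank(A^k) = rank(A^(k+1))).

So m_A(x) = x^2.

m_A(x) = x^2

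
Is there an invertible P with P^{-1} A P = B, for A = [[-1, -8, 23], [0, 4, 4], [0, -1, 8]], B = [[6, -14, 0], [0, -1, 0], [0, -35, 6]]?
No.

Both have characteristic polynomial (x - 6)^2(x + 1), but the minimal polynomial of A is (x - 6)^2(x + 1) while the minimal polynomial of B is (x - 6)(x + 1). The minimal polynomial is a similarity invariant, so A and B are not similar.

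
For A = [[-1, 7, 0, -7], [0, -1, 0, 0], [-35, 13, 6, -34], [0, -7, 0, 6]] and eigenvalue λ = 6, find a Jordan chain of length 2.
We seek v_1 ∈ ker((A - 6I)^2) \ ker(A - 6I), then set v_{i+1} = (A - 6I) v_i.

One such chain is v_1 = [[-1, 0, 0, 1]]^T, v_2 = [[0, 0, 1, 0]]^T. Check: (A - 6I) v_2 = [[0, 0, 0, 0]]^T = 0.

v_1 = [[-1, 0, 0, 1]]^T, v_2 = [[0, 0, 1, 0]]^T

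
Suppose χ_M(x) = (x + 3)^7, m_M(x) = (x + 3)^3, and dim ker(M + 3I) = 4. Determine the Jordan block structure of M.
Jordan blocks: (-3, 3), (-3, 2), (-3, 1), (-3, 1)

λ = -3: algebraic multiplicity 7 (exponent in χ_M), largest block size 3 (exponent in m_M), 4 blocks (geometric multiplicity). These force block sizes [3, 2, 1, 1].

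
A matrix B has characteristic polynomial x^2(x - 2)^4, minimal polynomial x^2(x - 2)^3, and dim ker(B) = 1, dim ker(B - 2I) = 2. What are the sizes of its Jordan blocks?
λ = 0: algebraic multiplicity 2 (exponent in χ_B), largest block size 2 (exponent in m_B), 1 block (geometric multiplicity). This forces block sizes [2].
λ = 2: algebraic multiplicity 4 (exponent in χ_B), largest block size 3 (exponent in m_B), 2 blocks (geometric multiplicity). These force block sizes [3, 1].

Jordan blocks: (0, 2), (2, 3), (2, 1)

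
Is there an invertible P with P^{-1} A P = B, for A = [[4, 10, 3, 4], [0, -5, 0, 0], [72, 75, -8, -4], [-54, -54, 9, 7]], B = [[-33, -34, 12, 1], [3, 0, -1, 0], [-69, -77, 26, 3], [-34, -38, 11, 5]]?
Yes.

Two matrices over a field are similar if and only if they have the same invariant factors.

Both A and B have characteristic polynomial (x - 4)^2(x + 5)^2 and minimal polynomial (x - 4)^2(x + 5)^2. Computing further, both have invariant factors (x - 4)^2(x + 5)^2. Hence A and B are similar.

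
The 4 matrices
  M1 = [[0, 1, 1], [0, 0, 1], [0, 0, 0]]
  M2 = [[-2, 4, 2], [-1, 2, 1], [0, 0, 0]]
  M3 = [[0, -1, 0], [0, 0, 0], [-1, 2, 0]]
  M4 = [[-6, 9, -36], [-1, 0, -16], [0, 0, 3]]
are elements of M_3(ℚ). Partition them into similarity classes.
3 classes: {M1, M3}, {M2}, {M4}

Characteristic polynomials: χ_{M1} = x^3, χ_{M2} = x^3, χ_{M3} = x^3, χ_{M4} = (x - 3)(x + 3)^2.

{M1, M3}: invariant factors x^3.

{M2}: invariant factors x, x^2.

{M4}: invariant factors (x - 3)(x + 3)^2.

Matrices are similar if and only if their invariant-factor lists agree; the partition into similarity classes is {M1, M3}, {M2}, {M4}.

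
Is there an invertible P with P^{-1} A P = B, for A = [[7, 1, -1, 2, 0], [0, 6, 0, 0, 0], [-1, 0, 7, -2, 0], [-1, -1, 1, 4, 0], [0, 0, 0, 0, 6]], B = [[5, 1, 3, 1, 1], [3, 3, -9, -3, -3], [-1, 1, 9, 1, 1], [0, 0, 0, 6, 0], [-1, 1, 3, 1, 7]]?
No.

Both have characteristic polynomial (x - 6)^5, but the minimal polynomial of A is (x - 6)^3 while the minimal polynomial of B is (x - 6)^2. The minimal polynomial is a similarity invariant, so A and B are not similar.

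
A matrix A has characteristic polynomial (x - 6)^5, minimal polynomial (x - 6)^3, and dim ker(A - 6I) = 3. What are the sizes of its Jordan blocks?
Jordan blocks: (6, 3), (6, 1), (6, 1)

λ = 6: algebraic multiplicity 5 (exponent in χ_A), largest block size 3 (exponent in m_A), 3 blocks (geometric multiplicity). These force block sizes [3, 1, 1].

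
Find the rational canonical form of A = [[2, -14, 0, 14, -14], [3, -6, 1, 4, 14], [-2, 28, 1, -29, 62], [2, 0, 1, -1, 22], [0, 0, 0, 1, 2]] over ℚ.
The invariant factors of A (the non-unit diagonal entries of the Smith normal form of xI - A over ℚ[x]) are x^2 + 4x + 2, (x - 6)(x^2 + 4x + 2), each dividing the next. The characteristic polynomial is their product, (x - 6)(x^2 + 4x + 2)^2.

The rational canonical form is the block-diagonal matrix of companion matrices C(f_i):
R = [[0, -2, 0, 0, 0], [1, -4, 0, 0, 0], [0, 0, 0, 0, 12], [0, 0, 1, 0, 22], [0, 0, 0, 1, 2]].

Note the characteristic polynomial does not split into linear factors over ℚ, so A has no Jordan form over ℚ; the rational canonical form exists over any field.

R = [[0, -2, 0, 0, 0], [1, -4, 0, 0, 0], [0, 0, 0, 0, 12], [0, 0, 1, 0, 22], [0, 0, 0, 1, 2]]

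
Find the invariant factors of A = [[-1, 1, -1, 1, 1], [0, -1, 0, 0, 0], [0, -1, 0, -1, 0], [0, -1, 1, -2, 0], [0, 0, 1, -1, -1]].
(x + 1)^2, (x + 1)^3

The Jordan structure of A has elementary divisors (x + 1)^3, (x + 1)^2. Arranging the block sizes at each eigenvalue in decreasing order and taking row products gives the invariant factors.

Invariant factors (smallest first, each dividing the next): (x + 1)^2, (x + 1)^3.

Check: the last factor (x + 1)^3 is the minimal polynomial, and the product (x + 1)^5 is the characteristic polynomial.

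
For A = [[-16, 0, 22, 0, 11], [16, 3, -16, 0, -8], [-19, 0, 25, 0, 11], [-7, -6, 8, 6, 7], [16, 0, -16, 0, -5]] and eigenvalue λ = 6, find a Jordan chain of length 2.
We seek v_1 ∈ ker((A - 6I)^2) \ ker(A - 6I), then set v_{i+1} = (A - 6I) v_i.

One such chain is v_1 = [[1, 0, 1, 0, 0]]^T, v_2 = [[0, 0, 0, 1, 0]]^T. Check: (A - 6I) v_2 = [[0, 0, 0, 0, 0]]^T = 0.

v_1 = [[1, 0, 1, 0, 0]]^T, v_2 = [[0, 0, 0, 1, 0]]^T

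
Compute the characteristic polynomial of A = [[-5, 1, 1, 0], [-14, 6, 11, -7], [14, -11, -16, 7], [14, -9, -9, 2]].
χ_A(x) = (x - 2)(x + 5)^3

xI - A = [[x + 5, -1, -1, 0], [14, x - 6, -11, 7], [-14, 11, x + 16, -7], [-14, 9, 9, x - 2]].

Expanding det(xI - A) along the first row:
det(xI - A) = + (x + 5)·det([[x - 6, -11, 7], [11, x + 16, -7], [9, 9, x - 2]]) - (-1)·det([[14, -11, 7], [-14, x + 16, -7], [-14, 9, x - 2]]) + (-1)·det([[14, x - 6, 7], [-14, 11, -7], [-14, 9, x - 2]]) - (0)·det([[14, x - 6, -11], [-14, 11, x + 16], [-14, 9, 9]]).

Evaluating gives χ_A(x) = x^4 + 13x^3 + 45x^2 - 25x - 250 = (x - 2)(x + 5)^3.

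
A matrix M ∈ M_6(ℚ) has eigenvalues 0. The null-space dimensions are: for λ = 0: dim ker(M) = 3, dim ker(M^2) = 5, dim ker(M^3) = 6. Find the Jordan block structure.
Jordan blocks: (0, 3), (0, 2), (0, 1)

λ = 0: successive nullity increments [3, 2, 1] count blocks of size ≥ k; block sizes are [3, 2, 1].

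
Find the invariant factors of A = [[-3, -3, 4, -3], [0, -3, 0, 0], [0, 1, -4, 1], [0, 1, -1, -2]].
The Jordan structure of A has elementary divisors (x + 3)^3, (x + 3). Arranging the block sizes at each eigenvalue in decreasing order and taking row products gives the invariant factors.

Invariant factors (smallest first, each dividing the next): x + 3, (x + 3)^3.

Check: the last factor (x + 3)^3 is the minimal polynomial, and the product (x + 3)^4 is the characteristic polynomial.

x + 3, (x + 3)^3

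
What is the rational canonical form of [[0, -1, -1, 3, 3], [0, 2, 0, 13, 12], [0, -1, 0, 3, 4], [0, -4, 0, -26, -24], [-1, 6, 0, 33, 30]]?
R = [[0, 0, 0, 0, 0], [1, 0, 0, 0, 12], [0, 1, 0, 0, 16], [0, 0, 1, 0, -3], [0, 0, 0, 1, 6]]

The invariant factors of A (the non-unit diagonal entries of the Smith normal form of xI - A over ℚ[x]) are x(x - 6)(x^3 + 3x + 2), each dividing the next. The characteristic polynomial is their product, x(x - 6)(x^3 + 3x + 2).

The rational canonical form is the block-diagonal matrix of companion matrices C(f_i):
R = [[0, 0, 0, 0, 0], [1, 0, 0, 0, 12], [0, 1, 0, 0, 16], [0, 0, 1, 0, -3], [0, 0, 0, 1, 6]].

Note the characteristic polynomial does not split into linear factors over ℚ, so A has no Jordan form over ℚ; the rational canonical form exists over any field.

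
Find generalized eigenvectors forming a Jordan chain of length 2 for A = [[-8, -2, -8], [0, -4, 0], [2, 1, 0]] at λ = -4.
We seek v_1 ∈ ker((A + 4I)^2) \ ker(A + 4I), then set v_{i+1} = (A + 4I) v_i.

One such chain is v_1 = [[-2, 1, 1]]^T, v_2 = [[-2, 0, 1]]^T. Check: (A + 4I) v_2 = [[0, 0, 0]]^T = 0.

v_1 = [[-2, 1, 1]]^T, v_2 = [[-2, 0, 1]]^T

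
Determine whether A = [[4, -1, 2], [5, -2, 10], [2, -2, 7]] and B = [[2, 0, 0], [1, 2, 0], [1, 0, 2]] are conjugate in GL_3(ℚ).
No.

trace(A) = 9 but trace(B) = 6. The trace is a similarity invariant, so A and B are not similar.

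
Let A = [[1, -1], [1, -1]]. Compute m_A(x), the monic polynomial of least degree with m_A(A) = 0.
The characteristic polynomial factors as x^2. The minimal polynomial is ∏(x - λ)^{k_λ} where k_λ is the size of the largest Jordan block at λ.

For λ = 0: rank(A) = 1, and the largest Jordan block has size 2 (the smallest k with rank(A^k) = rank(A^(k+1))).

So m_A(x) = x^2.

m_A(x) = x^2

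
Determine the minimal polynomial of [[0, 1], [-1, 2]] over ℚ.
m_A(x) = (x - 1)^2

The characteristic polynomial factors as (x - 1)^2. The minimal polynomial is ∏(x - λ)^{k_λ} where k_λ is the size of the largest Jordan block at λ.

For λ = 1: rank(A - I) = 1, and the largest Jordan block has size 2 (the smallest k with rank((A - I)^k) = rank((A - I)^(k+1))).

So m_A(x) = (x - 1)^2.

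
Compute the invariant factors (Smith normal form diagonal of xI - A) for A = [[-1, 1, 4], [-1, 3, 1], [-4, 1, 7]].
The Jordan structure of A has elementary divisors (x - 3)^3. Arranging the block sizes at each eigenvalue in decreasing order and taking row products gives the invariant factors.

Invariant factors (smallest first, each dividing the next): (x - 3)^3.

Check: the last factor (x - 3)^3 is the minimal polynomial, and the product (x - 3)^3 is the characteristic polynomial.

(x - 3)^3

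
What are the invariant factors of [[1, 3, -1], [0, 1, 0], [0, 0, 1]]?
The Jordan structure of A has elementary divisors (x - 1)^2, (x - 1). Arranging the block sizes at each eigenvalue in decreasing order and taking row products gives the invariant factors.

Invariant factors (smallest first, each dividing the next): x - 1, (x - 1)^2.

Check: the last factor (x - 1)^2 is the minimal polynomial, and the product (x - 1)^3 is the characteristic polynomial.

x - 1, (x - 1)^2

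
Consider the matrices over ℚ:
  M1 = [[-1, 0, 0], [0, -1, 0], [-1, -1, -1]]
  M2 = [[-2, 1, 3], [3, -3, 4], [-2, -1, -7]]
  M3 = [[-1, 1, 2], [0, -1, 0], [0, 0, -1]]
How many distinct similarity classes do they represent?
Characteristic polynomials: χ_{M1} = (x + 1)^3, χ_{M2} = (x + 4)^3, χ_{M3} = (x + 1)^3.

{M1, M3}: invariant factors x + 1, (x + 1)^2.

{M2}: invariant factors (x + 4)^3.

Matrices are similar if and only if their invariant-factor lists agree; the partition into similarity classes is {M1, M3}, {M2}.

2 classes: {M1, M3}, {M2}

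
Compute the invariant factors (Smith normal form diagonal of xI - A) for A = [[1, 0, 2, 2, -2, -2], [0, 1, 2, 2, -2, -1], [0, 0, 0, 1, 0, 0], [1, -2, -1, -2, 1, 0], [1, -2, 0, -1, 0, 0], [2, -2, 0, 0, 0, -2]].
The Jordan structure of A has elementary divisors (x + 1), (x + 1), x^3, x. Arranging the block sizes at each eigenvalue in decreasing order and taking row products gives the invariant factors.

Invariant factors (smallest first, each dividing the next): x(x + 1), x^3(x + 1).

Check: the last factor x^3(x + 1) is the minimal polynomial, and the product x^4(x + 1)^2 is the characteristic polynomial.

x(x + 1), x^3(x + 1)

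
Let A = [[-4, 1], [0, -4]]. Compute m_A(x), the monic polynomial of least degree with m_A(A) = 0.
m_A(x) = (x + 4)^2

The characteristic polynomial factors as (x + 4)^2. The minimal polynomial is ∏(x - λ)^{k_λ} where k_λ is the size of the largest Jordan block at λ.

For λ = -4: rank(A + 4I) = 1, and the largest Jordan block has size 2 (the smallest k with rank((A + 4I)^k) = rank((A + 4I)^(k+1))).

So m_A(x) = (x + 4)^2.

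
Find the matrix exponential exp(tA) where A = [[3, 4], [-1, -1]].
e^{tA} = [[(2*t + 1)*e^{t}, 4*t*e^{t}], [-t*e^{t}, (1 - 2*t)*e^{t}]]

A has Jordan form J = [[1, 1], [0, 1]] with A = PJP^{-1}, so e^{tA} = P e^{tJ} P^{-1}.

For a Jordan block J_k(λ), e^{tJ_k(λ)} = e^{λt} · (I + tN + t^2 N^2/2! + ... + t^{k-1} N^{k-1}/(k-1)!) where N is the nilpotent superdiagonal part.

Assembling the blocks and conjugating back gives the entries of e^{tA} as shown above.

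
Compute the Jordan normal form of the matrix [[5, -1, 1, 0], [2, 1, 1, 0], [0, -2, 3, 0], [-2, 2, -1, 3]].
J = [[3, 1, 0, 0], [0, 3, 1, 0], [0, 0, 3, 0], [0, 0, 0, 3]]

The characteristic polynomial is det(xI - A) = (x - 3)^4, so the eigenvalues are 3 (algebraic multiplicity 4).

For λ = 3: rank(A - 3I) = 2, rank((A - 3I)^2) = 1, rank((A - 3I)^3) = 0. The eigenspace has dimension 4 - 2 = 2, so there are 2 Jordan blocks; the rank sequence gives block sizes [3, 1].

Assembling the blocks gives the Jordan form J above.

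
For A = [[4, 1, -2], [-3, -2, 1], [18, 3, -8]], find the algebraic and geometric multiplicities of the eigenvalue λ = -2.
The characteristic polynomial is (x + 2)^3, so the factor x + 2 appears with exponent 3: the algebraic multiplicity is 3.

rank(A + 2I) = 2, so the eigenspace has dimension 3 - 2 = 1: the geometric multiplicity is 1.

Since 1 < 3, A is not diagonalizable.

algebraic multiplicity 3, geometric multiplicity 1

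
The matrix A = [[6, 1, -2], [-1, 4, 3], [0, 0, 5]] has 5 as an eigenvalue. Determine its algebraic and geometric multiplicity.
algebraic multiplicity 3, geometric multiplicity 1

The characteristic polynomial is (x - 5)^3, so the factor x - 5 appears with exponent 3: the algebraic multiplicity is 3.

rank(A - 5I) = 2, so the eigenspace has dimension 3 - 2 = 1: the geometric multiplicity is 1.

Since 1 < 3, A is not diagonalizable.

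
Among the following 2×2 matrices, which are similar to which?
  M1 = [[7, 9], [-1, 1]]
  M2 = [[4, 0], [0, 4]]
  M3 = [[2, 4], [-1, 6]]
2 classes: {M1, M3}, {M2}

Characteristic polynomials: χ_{M1} = (x - 4)^2, χ_{M2} = (x - 4)^2, χ_{M3} = (x - 4)^2.

{M1, M3}: invariant factors (x - 4)^2.

{M2}: invariant factors x - 4, x - 4.

Matrices are similar if and only if their invariant-factor lists agree; the partition into similarity classes is {M1, M3}, {M2}.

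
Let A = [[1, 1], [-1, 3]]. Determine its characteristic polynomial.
xI - A = [[x - 1, -1], [1, x - 3]].

Expanding det(xI - A) along the first row:
det(xI - A) = + (x - 1)·det([[x - 3]]) - (-1)·det([[1]]).

Evaluating gives χ_A(x) = x^2 - 4x + 4 = (x - 2)^2.

χ_A(x) = (x - 2)^2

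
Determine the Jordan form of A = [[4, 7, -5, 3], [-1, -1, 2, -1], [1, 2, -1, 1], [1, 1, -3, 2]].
The characteristic polynomial is det(xI - A) = (x - 1)^4, so the eigenvalues are 1 (algebraic multiplicity 4).

For λ = 1: rank(A - I) = 2, rank((A - I)^2) = 0. The eigenspace has dimension 4 - 2 = 2, so there are 2 Jordan blocks; the rank sequence gives block sizes [2, 2].

Assembling the blocks gives the Jordan form J above.

J = [[1, 1, 0, 0], [0, 1, 0, 0], [0, 0, 1, 1], [0, 0, 0, 1]]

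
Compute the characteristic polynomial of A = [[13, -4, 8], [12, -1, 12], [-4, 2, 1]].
χ_A(x) = (x - 5)^2(x - 3)

xI - A = [[x - 13, 4, -8], [-12, x + 1, -12], [4, -2, x - 1]].

Expanding det(xI - A) along the first row:
det(xI - A) = + (x - 13)·det([[x + 1, -12], [-2, x - 1]]) - (4)·det([[-12, -12], [4, x - 1]]) + (-8)·det([[-12, x + 1], [4, -2]]).

Evaluating gives χ_A(x) = x^3 - 13x^2 + 55x - 75 = (x - 5)^2(x - 3).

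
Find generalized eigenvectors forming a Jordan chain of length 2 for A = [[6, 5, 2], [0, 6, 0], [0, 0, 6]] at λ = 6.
v_1 = [[-2, 1, -2]]^T, v_2 = [[1, 0, 0]]^T

We seek v_1 ∈ ker((A - 6I)^2) \ ker(A - 6I), then set v_{i+1} = (A - 6I) v_i.

One such chain is v_1 = [[-2, 1, -2]]^T, v_2 = [[1, 0, 0]]^T. Check: (A - 6I) v_2 = [[0, 0, 0]]^T = 0.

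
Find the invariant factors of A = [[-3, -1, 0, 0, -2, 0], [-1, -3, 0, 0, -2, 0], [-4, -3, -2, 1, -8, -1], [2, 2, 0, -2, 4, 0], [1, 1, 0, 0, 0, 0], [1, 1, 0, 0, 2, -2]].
The Jordan structure of A has elementary divisors (x + 2)^2, (x + 2)^2, (x + 2), (x + 2). Arranging the block sizes at each eigenvalue in decreasing order and taking row products gives the invariant factors.

Invariant factors (smallest first, each dividing the next): x + 2, x + 2, (x + 2)^2, (x + 2)^2.

Check: the last factor (x + 2)^2 is the minimal polynomial, and the product (x + 2)^6 is the characteristic polynomial.

x + 2, x + 2, (x + 2)^2, (x + 2)^2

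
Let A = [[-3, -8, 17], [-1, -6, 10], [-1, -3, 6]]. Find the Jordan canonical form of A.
The characteristic polynomial is det(xI - A) = (x + 1)^3, so the eigenvalues are -1 (algebraic multiplicity 3).

For λ = -1: rank(A + I) = 2, rank((A + I)^2) = 1, rank((A + I)^3) = 0. The eigenspace has dimension 3 - 2 = 1, so there is 1 Jordan block; the rank sequence gives block sizes [3].

Assembling the blocks gives the Jordan form J above.

J = [[-1, 1, 0], [0, -1, 1], [0, 0, -1]]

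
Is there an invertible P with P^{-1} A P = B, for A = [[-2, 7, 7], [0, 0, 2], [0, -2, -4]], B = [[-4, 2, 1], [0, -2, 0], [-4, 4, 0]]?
Yes.

Two matrices over a field are similar if and only if they have the same invariant factors.

Both A and B have characteristic polynomial (x + 2)^3 and minimal polynomial (x + 2)^2. Computing further, both have invariant factors x + 2, (x + 2)^2. Hence A and B are similar.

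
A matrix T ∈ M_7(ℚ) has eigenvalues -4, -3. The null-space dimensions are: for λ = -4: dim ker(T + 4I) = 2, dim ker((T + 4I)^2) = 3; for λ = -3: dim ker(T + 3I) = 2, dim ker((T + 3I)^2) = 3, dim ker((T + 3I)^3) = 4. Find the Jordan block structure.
λ = -4: successive nullity increments [2, 1] count blocks of size ≥ k; block sizes are [2, 1].
λ = -3: successive nullity increments [2, 1, 1] count blocks of size ≥ k; block sizes are [3, 1].

Jordan blocks: (-4, 2), (-4, 1), (-3, 3), (-3, 1)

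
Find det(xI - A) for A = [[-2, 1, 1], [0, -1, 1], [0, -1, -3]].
xI - A = [[x + 2, -1, -1], [0, x + 1, -1], [0, 1, x + 3]].

Expanding det(xI - A) along the first row:
det(xI - A) = + (x + 2)·det([[x + 1, -1], [1, x + 3]]) - (-1)·det([[0, -1], [0, x + 3]]) + (-1)·det([[0, x + 1], [0, 1]]).

Evaluating gives χ_A(x) = x^3 + 6x^2 + 12x + 8 = (x + 2)^3.

χ_A(x) = (x + 2)^3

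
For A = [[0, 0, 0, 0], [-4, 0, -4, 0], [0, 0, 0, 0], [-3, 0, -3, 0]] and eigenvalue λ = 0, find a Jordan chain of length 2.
We seek v_1 ∈ ker(A^2) \ ker(A), then set v_{i+1} = A v_i.

One such chain is v_1 = [[0, -1, 1, 0]]^T, v_2 = [[0, -4, 0, -3]]^T. Check: A v_2 = [[0, 0, 0, 0]]^T = 0.

v_1 = [[0, -1, 1, 0]]^T, v_2 = [[0, -4, 0, -3]]^T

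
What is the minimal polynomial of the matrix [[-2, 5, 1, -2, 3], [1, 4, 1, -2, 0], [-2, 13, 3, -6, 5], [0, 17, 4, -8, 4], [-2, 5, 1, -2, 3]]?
m_A(x) = x^3

The characteristic polynomial factors as x^5. The minimal polynomial is ∏(x - λ)^{k_λ} where k_λ is the size of the largest Jordan block at λ.

For λ = 0: rank(A) = 3, and the largest Jordan block has size 3 (the smallest k with rank(A^k) = rank(A^(k+1))).

So m_A(x) = x^3.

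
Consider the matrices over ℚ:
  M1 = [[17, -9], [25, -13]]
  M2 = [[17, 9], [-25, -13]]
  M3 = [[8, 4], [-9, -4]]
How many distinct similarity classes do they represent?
1 class: {M1, M2, M3}

Characteristic polynomials: χ_{M1} = (x - 2)^2, χ_{M2} = (x - 2)^2, χ_{M3} = (x - 2)^2.

{M1, M2, M3}: invariant factors (x - 2)^2.

Matrices are similar if and only if their invariant-factor lists agree; the partition into similarity classes is {M1, M2, M3}.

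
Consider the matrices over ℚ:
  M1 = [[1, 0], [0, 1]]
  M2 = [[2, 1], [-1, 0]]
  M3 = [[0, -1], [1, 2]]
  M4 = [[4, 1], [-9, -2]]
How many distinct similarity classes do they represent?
2 classes: {M1}, {M2, M3, M4}

Characteristic polynomials: χ_{M1} = (x - 1)^2, χ_{M2} = (x - 1)^2, χ_{M3} = (x - 1)^2, χ_{M4} = (x - 1)^2.

{M1}: invariant factors x - 1, x - 1.

{M2, M3, M4}: invariant factors (x - 1)^2.

Matrices are similar if and only if their invariant-factor lists agree; the partition into similarity classes is {M1}, {M2, M3, M4}.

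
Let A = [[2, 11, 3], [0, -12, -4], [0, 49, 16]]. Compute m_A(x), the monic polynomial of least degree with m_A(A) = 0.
m_A(x) = (x - 2)^3

The characteristic polynomial factors as (x - 2)^3. The minimal polynomial is ∏(x - λ)^{k_λ} where k_λ is the size of the largest Jordan block at λ.

For λ = 2: rank(A - 2I) = 2, and the largest Jordan block has size 3 (the smallest k with rank((A - 2I)^k) = rank((A - 2I)^(k+1))).

So m_A(x) = (x - 2)^3.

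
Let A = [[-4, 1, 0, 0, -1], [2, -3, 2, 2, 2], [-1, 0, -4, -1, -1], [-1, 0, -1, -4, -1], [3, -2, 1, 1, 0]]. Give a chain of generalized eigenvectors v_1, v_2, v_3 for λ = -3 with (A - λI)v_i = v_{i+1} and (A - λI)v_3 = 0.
We seek v_1 ∈ ker((A + 3I)^3) \ ker((A + 3I)^2), then set v_{i+1} = (A + 3I) v_i.

One such chain is v_1 = [[-1, 2, -1, 0, 2]]^T, v_2 = [[1, 0, 0, 0, -2]]^T, v_3 = [[1, -2, 1, 1, -3]]^T. Check: (A + 3I) v_3 = [[0, 0, 0, 0, 0]]^T = 0.

v_1 = [[-1, 2, -1, 0, 2]]^T, v_2 = [[1, 0, 0, 0, -2]]^T, v_3 = [[1, -2, 1, 1, -3]]^T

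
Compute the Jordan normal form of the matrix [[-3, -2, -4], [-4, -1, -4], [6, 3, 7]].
The characteristic polynomial is det(xI - A) = (x - 1)^3, so the eigenvalues are 1 (algebraic multiplicity 3).

For λ = 1: rank(A - I) = 1, rank((A - I)^2) = 0. The eigenspace has dimension 3 - 1 = 2, so there are 2 Jordan blocks; the rank sequence gives block sizes [2, 1].

Assembling the blocks gives the Jordan form J above.

J = [[1, 1, 0], [0, 1, 0], [0, 0, 1]]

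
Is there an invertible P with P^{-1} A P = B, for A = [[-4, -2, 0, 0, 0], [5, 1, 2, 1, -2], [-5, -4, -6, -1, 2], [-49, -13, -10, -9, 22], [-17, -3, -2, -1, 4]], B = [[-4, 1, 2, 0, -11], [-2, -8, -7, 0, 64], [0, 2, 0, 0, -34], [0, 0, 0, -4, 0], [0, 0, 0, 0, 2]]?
Two matrices over a field are similar if and only if they have the same invariant factors.

Both A and B have characteristic polynomial (x - 2)(x + 4)^4 and minimal polynomial (x - 2)(x + 4)^3. Computing further, both have invariant factors x + 4, (x - 2)(x + 4)^3. Hence A and B are similar.

Yes.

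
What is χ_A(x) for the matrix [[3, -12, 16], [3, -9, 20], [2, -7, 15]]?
χ_A(x) = (x - 3)^3

xI - A = [[x - 3, 12, -16], [-3, x + 9, -20], [-2, 7, x - 15]].

Expanding det(xI - A) along the first row:
det(xI - A) = + (x - 3)·det([[x + 9, -20], [7, x - 15]]) - (12)·det([[-3, -20], [-2, x - 15]]) + (-16)·det([[-3, x + 9], [-2, 7]]).

Evaluating gives χ_A(x) = x^3 - 9x^2 + 27x - 27 = (x - 3)^3.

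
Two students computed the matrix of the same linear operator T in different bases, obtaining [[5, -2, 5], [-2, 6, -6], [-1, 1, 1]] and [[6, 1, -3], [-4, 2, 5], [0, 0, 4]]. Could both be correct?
Yes.

Two matrices over a field are similar if and only if they have the same invariant factors.

Both A and B have characteristic polynomial (x - 4)^3 and minimal polynomial (x - 4)^3. Computing further, both have invariant factors (x - 4)^3. Hence A and B are similar.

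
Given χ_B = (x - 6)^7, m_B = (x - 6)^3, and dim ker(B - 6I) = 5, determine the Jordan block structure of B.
Jordan blocks: (6, 3), (6, 1), (6, 1), (6, 1), (6, 1)

λ = 6: algebraic multiplicity 7 (exponent in χ_B), largest block size 3 (exponent in m_B), 5 blocks (geometric multiplicity). These force block sizes [3, 1, 1, 1, 1].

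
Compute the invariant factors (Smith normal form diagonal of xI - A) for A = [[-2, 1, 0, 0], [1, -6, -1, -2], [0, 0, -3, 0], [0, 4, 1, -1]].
The Jordan structure of A has elementary divisors (x + 3)^3, (x + 3). Arranging the block sizes at each eigenvalue in decreasing order and taking row products gives the invariant factors.

Invariant factors (smallest first, each dividing the next): x + 3, (x + 3)^3.

Check: the last factor (x + 3)^3 is the minimal polynomial, and the product (x + 3)^4 is the characteristic polynomial.

x + 3, (x + 3)^3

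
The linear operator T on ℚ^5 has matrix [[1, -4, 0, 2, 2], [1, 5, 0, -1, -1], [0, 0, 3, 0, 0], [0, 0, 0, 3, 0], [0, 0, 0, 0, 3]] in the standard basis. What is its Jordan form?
The characteristic polynomial is det(xI - A) = (x - 3)^5, so the eigenvalues are 3 (algebraic multiplicity 5).

For λ = 3: rank(A - 3I) = 1, rank((A - 3I)^2) = 0. The eigenspace has dimension 5 - 1 = 4, so there are 4 Jordan blocks; the rank sequence gives block sizes [2, 1, 1, 1].

Assembling the blocks gives the Jordan form J above.

J = [[3, 1, 0, 0, 0], [0, 3, 0, 0, 0], [0, 0, 3, 0, 0], [0, 0, 0, 3, 0], [0, 0, 0, 0, 3]]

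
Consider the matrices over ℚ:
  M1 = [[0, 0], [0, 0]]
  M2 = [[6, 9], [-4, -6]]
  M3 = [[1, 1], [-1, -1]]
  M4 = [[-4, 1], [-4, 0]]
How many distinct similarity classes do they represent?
3 classes: {M1}, {M2, M3}, {M4}

Characteristic polynomials: χ_{M1} = x^2, χ_{M2} = x^2, χ_{M3} = x^2, χ_{M4} = (x + 2)^2.

{M1}: invariant factors x, x.

{M2, M3}: invariant factors x^2.

{M4}: invariant factors (x + 2)^2.

Matrices are similar if and only if their invariant-factor lists agree; the partition into similarity classes is {M1}, {M2, M3}, {M4}.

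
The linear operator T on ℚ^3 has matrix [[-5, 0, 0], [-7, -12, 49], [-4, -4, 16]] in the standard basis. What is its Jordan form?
J = [[-5, 0, 0], [0, 2, 1], [0, 0, 2]]

The characteristic polynomial is det(xI - A) = (x - 2)^2(x + 5), so the eigenvalues are -5 (algebraic multiplicity 1), 2 (algebraic multiplicity 2).

For λ = -5: algebraic multiplicity 1 gives one 1×1 block.

For λ = 2: rank(A - 2I) = 2, rank((A - 2I)^2) = 1. The eigenspace has dimension 3 - 2 = 1, so there is 1 Jordan block; the rank sequence gives block sizes [2].

Assembling the blocks gives the Jordan form J above.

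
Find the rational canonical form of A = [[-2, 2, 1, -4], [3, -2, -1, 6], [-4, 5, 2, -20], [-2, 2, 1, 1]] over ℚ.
R = [[0, 0, 0, -5], [1, 0, 0, -2], [0, 1, 0, 3], [0, 0, 1, -1]]

The invariant factors of A (the non-unit diagonal entries of the Smith normal form of xI - A over ℚ[x]) are (x + 1)(x^3 - 3x + 5), each dividing the next. The characteristic polynomial is their product, (x + 1)(x^3 - 3x + 5).

The rational canonical form is the block-diagonal matrix of companion matrices C(f_i):
R = [[0, 0, 0, -5], [1, 0, 0, -2], [0, 1, 0, 3], [0, 0, 1, -1]].

Note the characteristic polynomial does not split into linear factors over ℚ, so A has no Jordan form over ℚ; the rational canonical form exists over any field.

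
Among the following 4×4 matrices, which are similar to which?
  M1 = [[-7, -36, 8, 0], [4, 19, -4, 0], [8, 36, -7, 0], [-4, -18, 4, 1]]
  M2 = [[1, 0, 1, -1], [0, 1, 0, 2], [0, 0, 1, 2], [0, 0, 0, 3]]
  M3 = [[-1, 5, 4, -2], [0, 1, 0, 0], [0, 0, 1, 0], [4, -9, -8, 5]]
2 classes: {M1}, {M2, M3}

Characteristic polynomials: χ_{M1} = (x - 3)(x - 1)^3, χ_{M2} = (x - 3)(x - 1)^3, χ_{M3} = (x - 3)(x - 1)^3.

{M1}: invariant factors x - 1, x - 1, (x - 3)(x - 1).

{M2, M3}: invariant factors x - 1, (x - 3)(x - 1)^2.

Matrices are similar if and only if their invariant-factor lists agree; the partition into similarity classes is {M1}, {M2, M3}.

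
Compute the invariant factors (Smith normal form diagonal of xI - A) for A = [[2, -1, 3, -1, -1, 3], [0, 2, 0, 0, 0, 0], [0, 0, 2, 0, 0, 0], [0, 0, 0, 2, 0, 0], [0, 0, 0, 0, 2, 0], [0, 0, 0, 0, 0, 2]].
x - 2, x - 2, x - 2, x - 2, (x - 2)^2

The Jordan structure of A has elementary divisors (x - 2)^2, (x - 2), (x - 2), (x - 2), (x - 2). Arranging the block sizes at each eigenvalue in decreasing order and taking row products gives the invariant factors.

Invariant factors (smallest first, each dividing the next): x - 2, x - 2, x - 2, x - 2, (x - 2)^2.

Check: the last factor (x - 2)^2 is the minimal polynomial, and the product (x - 2)^6 is the characteristic polynomial.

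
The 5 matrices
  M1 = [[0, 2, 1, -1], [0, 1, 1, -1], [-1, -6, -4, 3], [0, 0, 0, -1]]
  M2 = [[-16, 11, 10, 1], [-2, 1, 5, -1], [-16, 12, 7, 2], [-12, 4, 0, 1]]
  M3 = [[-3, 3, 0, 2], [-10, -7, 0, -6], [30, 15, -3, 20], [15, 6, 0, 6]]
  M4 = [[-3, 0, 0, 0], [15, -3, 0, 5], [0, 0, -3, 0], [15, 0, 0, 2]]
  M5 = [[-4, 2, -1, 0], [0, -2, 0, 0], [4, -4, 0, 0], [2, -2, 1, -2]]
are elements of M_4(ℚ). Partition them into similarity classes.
Characteristic polynomials: χ_{M1} = (x + 1)^4, χ_{M2} = (x - 2)(x + 3)^3, χ_{M3} = (x - 2)(x + 3)^3, χ_{M4} = (x - 2)(x + 3)^3, χ_{M5} = (x + 2)^4.

{M1}: invariant factors x + 1, (x + 1)^3.

{M2, M3}: invariant factors x + 3, (x - 2)(x + 3)^2.

{M4}: invariant factors x + 3, x + 3, (x - 2)(x + 3).

{M5}: invariant factors x + 2, x + 2, (x + 2)^2.

Matrices are similar if and only if their invariant-factor lists agree; the partition into similarity classes is {M1}, {M2, M3}, {M4}, {M5}.

4 classes: {M1}, {M2, M3}, {M4}, {M5}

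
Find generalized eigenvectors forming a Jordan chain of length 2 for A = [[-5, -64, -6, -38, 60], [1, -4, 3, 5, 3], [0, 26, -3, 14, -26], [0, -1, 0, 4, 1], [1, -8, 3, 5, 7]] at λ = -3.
v_1 = [[3, 1, -2, 0, 1]]^T, v_2 = [[2, -1, 0, 0, -1]]^T

We seek v_1 ∈ ker((A + 3I)^2) \ ker(A + 3I), then set v_{i+1} = (A + 3I) v_i.

One such chain is v_1 = [[3, 1, -2, 0, 1]]^T, v_2 = [[2, -1, 0, 0, -1]]^T. Check: (A + 3I) v_2 = [[0, 0, 0, 0, 0]]^T = 0.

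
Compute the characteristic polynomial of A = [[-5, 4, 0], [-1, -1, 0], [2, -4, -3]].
χ_A(x) = (x + 3)^3

xI - A = [[x + 5, -4, 0], [1, x + 1, 0], [-2, 4, x + 3]].

Expanding det(xI - A) along the first row:
det(xI - A) = + (x + 5)·det([[x + 1, 0], [4, x + 3]]) - (-4)·det([[1, 0], [-2, x + 3]]) + (0)·det([[1, x + 1], [-2, 4]]).

Evaluating gives χ_A(x) = x^3 + 9x^2 + 27x + 27 = (x + 3)^3.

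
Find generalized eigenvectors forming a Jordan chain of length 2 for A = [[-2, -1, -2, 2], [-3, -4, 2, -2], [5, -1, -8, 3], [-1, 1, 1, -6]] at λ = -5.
v_1 = [[-1, 2, -2, 1]]^T, v_2 = [[1, -1, 2, 0]]^T

We seek v_1 ∈ ker((A + 5I)^2) \ ker(A + 5I), then set v_{i+1} = (A + 5I) v_i.

One such chain is v_1 = [[-1, 2, -2, 1]]^T, v_2 = [[1, -1, 2, 0]]^T. Check: (A + 5I) v_2 = [[0, 0, 0, 0]]^T = 0.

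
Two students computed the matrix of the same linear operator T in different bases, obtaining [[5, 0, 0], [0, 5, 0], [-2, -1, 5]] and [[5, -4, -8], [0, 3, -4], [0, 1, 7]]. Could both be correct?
Yes.

Two matrices over a field are similar if and only if they have the same invariant factors.

Both A and B have characteristic polynomial (x - 5)^3 and minimal polynomial (x - 5)^2. Computing further, both have invariant factors x - 5, (x - 5)^2. Hence A and B are similar.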